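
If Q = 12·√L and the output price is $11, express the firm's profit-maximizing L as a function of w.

L(w) = 4356/w²

MP_L = (1/2)·12·L^(-1/2) = 6·L^(-1/2).
Setting P·MP_L = w: 66·L^(-1/2) = w.
Solving for L: L^(-1/2) = w/66, so L = (66/w)^(2).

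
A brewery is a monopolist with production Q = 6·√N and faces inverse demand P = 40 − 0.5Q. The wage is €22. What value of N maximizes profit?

N* = 9

Marginal revenue from the inverse demand is MR = 40 − Q.
The marginal product is MP_N = 3·N^(-1/2).
A monopolist hires until marginal revenue product equals the wage: MR·MP_N = w.
At N, Q = 6·√N. Substituting and solving: (40 − 6·√N)·3·N^(-1/2) = 22 gives N = 9.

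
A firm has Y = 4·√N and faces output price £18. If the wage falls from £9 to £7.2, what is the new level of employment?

From P·MP_N = w with MP_N = 2·N^(-1/2), the labor demand is N(w) = (36/w)^(2).
At w = 9: N = 16. At w = 7.2: N = 25.

N* = 25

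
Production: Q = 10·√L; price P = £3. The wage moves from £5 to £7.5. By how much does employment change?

ΔL = -5

From P·MP_L = w with MP_L = 5·L^(-1/2), the labor demand is L(w) = (15/w)^(2).
At w = 5: L = 9. At w = 7.5: L = 4.
ΔL = 4 − 9 = -5.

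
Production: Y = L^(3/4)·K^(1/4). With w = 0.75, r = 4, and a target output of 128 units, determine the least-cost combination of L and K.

Cost minimization requires the marginal rate of technical substitution to equal the input-price ratio: MP_L/MP_K = w/r.
Here MP_L/MP_K = (3/4)·(K/L)/(1/4) = 3·(K/L). Setting this equal to 0.75/4 = 0.1875 gives K = 0.0625L.
Substituting into Y = 128: L^(3/4)·(0.0625L)^(1/4) = 128.
Solving, L = 256 and K = 16.

L* = 256, K* = 16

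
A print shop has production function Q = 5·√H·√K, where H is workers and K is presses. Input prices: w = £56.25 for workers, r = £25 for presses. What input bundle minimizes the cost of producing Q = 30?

Cost minimization requires the marginal rate of technical substitution to equal the input-price ratio: MP_H/MP_K = w/r.
Here MP_H/MP_K = (1/2)·(K/H)/(1/2) = (K/H). Setting this equal to 56.25/25 = 2.25 gives K = 2.25H.
Substituting into Q = 30: 5·H^(1/2)·(2.25H)^(1/2) = 30.
Solving, H = 4 and K = 9.

H* = 4, K* = 9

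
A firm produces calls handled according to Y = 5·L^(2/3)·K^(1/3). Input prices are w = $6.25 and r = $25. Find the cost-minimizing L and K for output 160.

L* = 64, K* = 8

Cost minimization requires the marginal rate of technical substitution to equal the input-price ratio: MP_L/MP_K = w/r.
Here MP_L/MP_K = (2/3)·(K/L)/(1/3) = 2·(K/L). Setting this equal to 6.25/25 = 0.25 gives K = 0.125L.
Substituting into Y = 160: 5·L^(2/3)·(0.125L)^(1/3) = 160.
Solving, L = 64 and K = 8.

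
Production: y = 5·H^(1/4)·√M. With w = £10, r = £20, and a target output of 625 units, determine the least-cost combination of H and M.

H* = 625, M* = 625

Cost minimization requires the marginal rate of technical substitution to equal the input-price ratio: MP_H/MP_M = w/r.
Here MP_H/MP_M = (1/4)·(M/H)/(1/2) = 0.5·(M/H). Setting this equal to 10/20 = 0.5 gives M = H.
Substituting into y = 625: 5·H^(1/4)·(H)^(1/2) = 625.
Solving, H = 625 and M = 625.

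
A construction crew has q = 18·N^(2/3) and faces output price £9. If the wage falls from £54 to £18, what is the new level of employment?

N* = 216

From P·MP_N = w with MP_N = 12·N^(-1/3), the labor demand is N(w) = (108/w)^(3).
At w = 54: N = 8. At w = 18: N = 216.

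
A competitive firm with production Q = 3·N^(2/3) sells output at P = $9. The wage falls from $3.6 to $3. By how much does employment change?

ΔN = 91

From P·MP_N = w with MP_N = 2·N^(-1/3), the labor demand is N(w) = (18/w)^(3).
At w = 3.6: N = 125. At w = 3: N = 216.
ΔN = 216 − 125 = 91.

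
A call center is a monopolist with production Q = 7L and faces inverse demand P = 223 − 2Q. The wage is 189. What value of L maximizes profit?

Marginal revenue from the inverse demand is MR = 223 − 4Q.
The marginal product is MP_L = 7.
A monopolist hires until marginal revenue product equals the wage: MR·MP_L = w.
(223 − 28L)·7 = 189, so L = 7.

L* = 7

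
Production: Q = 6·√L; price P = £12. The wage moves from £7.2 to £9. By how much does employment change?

ΔL = -9

From P·MP_L = w with MP_L = 3·L^(-1/2), the labor demand is L(w) = (36/w)^(2).
At w = 7.2: L = 25. At w = 9: L = 16.
ΔL = 16 − 25 = -9.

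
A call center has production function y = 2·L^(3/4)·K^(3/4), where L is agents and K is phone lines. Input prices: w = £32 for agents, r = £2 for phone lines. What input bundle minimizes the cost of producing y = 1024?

L* = 16, K* = 256

Cost minimization requires the marginal rate of technical substitution to equal the input-price ratio: MP_L/MP_K = w/r.
Here MP_L/MP_K = (3/4)·(K/L)/(3/4) = (K/L). Setting this equal to 32/2 = 16 gives K = 16L.
Substituting into y = 1024: 2·L^(3/4)·(16L)^(3/4) = 1024.
Solving, L = 16 and K = 256.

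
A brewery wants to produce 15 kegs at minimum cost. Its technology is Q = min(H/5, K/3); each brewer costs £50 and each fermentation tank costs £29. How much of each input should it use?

With a fixed-proportions technology, the cost-minimizing bundle uses no slack in either input: H/5 = K/3 = Q.
So H = 5·15 = 75 and K = 3·15 = 45.

H* = 75, K* = 45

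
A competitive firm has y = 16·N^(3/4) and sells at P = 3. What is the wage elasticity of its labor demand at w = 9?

ε = -4

MP_N = (3/4)·16·N^(-1/4), so P·MP_N = w gives 36·N^(-1/4) = w.
Solving, N(w) = (36/w)^(4). This is a constant-elasticity form: N ∝ w^(−4), so ε = −4.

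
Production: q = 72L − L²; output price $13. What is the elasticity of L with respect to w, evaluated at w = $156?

ε = -0.2

From P·MP_L = w with MP_L = 72 − 2L, labor demand is L(w) = (72 − w/13)/2.
dL/dw = −1/(26) = -1/26.
At w = 156, L = 30, so ε = (dL/dw)·(w/L) = (-1/26)·(156/30) = -0.2.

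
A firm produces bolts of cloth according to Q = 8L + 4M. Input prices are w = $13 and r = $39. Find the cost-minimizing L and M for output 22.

The inputs are perfect substitutes, so the firm uses whichever has the lower cost per unit of output.
Cost per unit of output via L is w/8 = 1.625; via M it is r/4 = 9.75. L is cheaper.
Producing Q = 22 with L alone: L = 2.75, M = 0.

L* = 2.75, M* = 0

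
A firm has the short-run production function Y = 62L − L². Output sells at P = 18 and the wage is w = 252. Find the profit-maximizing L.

L* = 24

The marginal product of L is MP_L = 62 − 2L.
A price-taking firm hires until the value of the marginal product equals the wage: P·MP_L = w, so 18·(62 − 2L) = 252.
Then 62 − 2L = 14, giving L = 24.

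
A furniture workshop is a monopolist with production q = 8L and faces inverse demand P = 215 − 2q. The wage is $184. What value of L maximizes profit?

Marginal revenue from the inverse demand is MR = 215 − 4q.
The marginal product is MP_L = 8.
A monopolist hires until marginal revenue product equals the wage: MR·MP_L = w.
(215 − 32L)·8 = 184, so L = 6.

L* = 6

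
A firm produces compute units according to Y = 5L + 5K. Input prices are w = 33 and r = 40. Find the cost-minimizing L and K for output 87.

L* = 17.4, K* = 0

The inputs are perfect substitutes, so the firm uses whichever has the lower cost per unit of output.
Cost per unit of output via L is w/5 = 6.6; via K it is r/5 = 8. L is cheaper.
Producing Y = 87 with L alone: L = 17.4, K = 0.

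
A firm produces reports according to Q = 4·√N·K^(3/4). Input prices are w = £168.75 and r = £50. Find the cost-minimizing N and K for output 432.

Cost minimization requires the marginal rate of technical substitution to equal the input-price ratio: MP_N/MP_K = w/r.
Here MP_N/MP_K = (1/2)·(K/N)/(3/4) = (2/3)·(K/N). Setting this equal to 168.75/50 = 3.375 gives K = 5.0625N.
Substituting into Q = 432: 4·N^(1/2)·(5.0625N)^(3/4) = 432.
Solving, N = 16 and K = 81.

N* = 16, K* = 81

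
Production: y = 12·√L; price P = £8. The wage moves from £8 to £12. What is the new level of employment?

L* = 16

From P·MP_L = w with MP_L = 6·L^(-1/2), the labor demand is L(w) = (48/w)^(2).
At w = 8: L = 36. At w = 12: L = 16.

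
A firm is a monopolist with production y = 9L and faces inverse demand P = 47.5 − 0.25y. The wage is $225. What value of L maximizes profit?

L* = 5

Marginal revenue from the inverse demand is MR = 47.5 − 0.5y.
The marginal product is MP_L = 9.
A monopolist hires until marginal revenue product equals the wage: MR·MP_L = w.
(47.5 − 4.5L)·9 = 225, so L = 5.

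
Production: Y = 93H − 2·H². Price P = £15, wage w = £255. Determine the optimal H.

H* = 19

The marginal product of H is MP_H = 93 − 4H.
A price-taking firm hires until the value of the marginal product equals the wage: P·MP_H = w, so 15·(93 − 4H) = 255.
Then 93 − 4H = 17, giving H = 19.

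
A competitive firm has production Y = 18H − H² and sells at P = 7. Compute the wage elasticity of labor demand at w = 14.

From P·MP_H = w with MP_H = 18 − 2H, labor demand is H(w) = (18 − w/7)/2.
dH/dw = −1/(14) = -1/14.
At w = 14, H = 8, so ε = (dH/dw)·(w/H) = (-1/14)·(14/8) = -0.125.

ε = -0.125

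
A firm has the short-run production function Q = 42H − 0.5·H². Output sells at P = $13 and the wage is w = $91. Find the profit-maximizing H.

The marginal product of H is MP_H = 42 − H.
A price-taking firm hires until the value of the marginal product equals the wage: P·MP_H = w, so 13·(42 − H) = 91.
Then 42 − H = 7, giving H = 35.

H* = 35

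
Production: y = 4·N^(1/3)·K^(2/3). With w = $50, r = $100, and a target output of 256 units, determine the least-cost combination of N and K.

Cost minimization requires the marginal rate of technical substitution to equal the input-price ratio: MP_N/MP_K = w/r.
Here MP_N/MP_K = (1/3)·(K/N)/(2/3) = 0.5·(K/N). Setting this equal to 50/100 = 0.5 gives K = N.
Substituting into y = 256: 4·N^(1/3)·(N)^(2/3) = 256.
Solving, N = 64 and K = 64.

N* = 64, K* = 64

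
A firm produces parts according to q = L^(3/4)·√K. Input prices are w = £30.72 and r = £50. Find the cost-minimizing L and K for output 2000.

L* = 625, K* = 256

Cost minimization requires the marginal rate of technical substitution to equal the input-price ratio: MP_L/MP_K = w/r.
Here MP_L/MP_K = (3/4)·(K/L)/(1/2) = 1.5·(K/L). Setting this equal to 30.72/50 = 0.6144 gives K = 0.4096L.
Substituting into q = 2000: L^(3/4)·(0.4096L)^(1/2) = 2000.
Solving, L = 625 and K = 256.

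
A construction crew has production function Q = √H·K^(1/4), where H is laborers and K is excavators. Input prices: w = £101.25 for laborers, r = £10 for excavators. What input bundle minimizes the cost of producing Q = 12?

H* = 16, K* = 81

Cost minimization requires the marginal rate of technical substitution to equal the input-price ratio: MP_H/MP_K = w/r.
Here MP_H/MP_K = (1/2)·(K/H)/(1/4) = 2·(K/H). Setting this equal to 101.25/10 = 10.125 gives K = 5.0625H.
Substituting into Q = 12: H^(1/2)·(5.0625H)^(1/4) = 12.
Solving, H = 16 and K = 81.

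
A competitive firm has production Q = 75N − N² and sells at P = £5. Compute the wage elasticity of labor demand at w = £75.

ε = -0.25

From P·MP_N = w with MP_N = 75 − 2N, labor demand is N(w) = (75 − w/5)/2.
dN/dw = −1/(10) = -0.1.
At w = 75, N = 30, so ε = (dN/dw)·(w/N) = (-0.1)·(75/30) = -0.25.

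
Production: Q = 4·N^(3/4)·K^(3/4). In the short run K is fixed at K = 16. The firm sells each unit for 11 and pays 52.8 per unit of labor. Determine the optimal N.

N* = 625

With K = 16, MP_N = (3/4)·4·N^(-1/4)·16^(3/4) = 24·N^(-1/4).
Profit maximization for a price taker requires P·MP_N = w: 11·24·N^(-1/4) = 52.8.
So N^(-1/4) = 0.2, which gives N = 625.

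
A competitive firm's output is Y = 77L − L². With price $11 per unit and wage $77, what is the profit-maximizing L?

The marginal product of L is MP_L = 77 − 2L.
A price-taking firm hires until the value of the marginal product equals the wage: P·MP_L = w, so 11·(77 − 2L) = 77.
Then 77 − 2L = 7, giving L = 35.

L* = 35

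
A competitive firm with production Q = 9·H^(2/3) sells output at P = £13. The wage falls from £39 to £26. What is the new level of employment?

H* = 27

From P·MP_H = w with MP_H = 6·H^(-1/3), the labor demand is H(w) = (78/w)^(3).
At w = 39: H = 8. At w = 26: H = 27.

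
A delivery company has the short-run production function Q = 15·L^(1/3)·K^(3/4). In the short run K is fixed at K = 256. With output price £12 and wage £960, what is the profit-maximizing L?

L* = 8

With K = 256, MP_L = (1/3)·15·L^(-2/3)·256^(3/4) = 320·L^(-2/3).
Profit maximization for a price taker requires P·MP_L = w: 12·320·L^(-2/3) = 960.
So L^(-2/3) = 0.25, which gives L = 8.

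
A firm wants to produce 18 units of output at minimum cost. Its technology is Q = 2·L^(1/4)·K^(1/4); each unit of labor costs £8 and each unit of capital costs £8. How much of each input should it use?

Cost minimization requires the marginal rate of technical substitution to equal the input-price ratio: MP_L/MP_K = w/r.
Here MP_L/MP_K = (1/4)·(K/L)/(1/4) = (K/L). Setting this equal to 8/8 = 1 gives K = L.
Substituting into Q = 18: 2·L^(1/4)·(L)^(1/4) = 18.
Solving, L = 81 and K = 81.

L* = 81, K* = 81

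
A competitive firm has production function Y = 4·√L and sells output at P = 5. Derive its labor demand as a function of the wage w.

MP_L = (1/2)·4·L^(-1/2) = 2·L^(-1/2).
Setting P·MP_L = w: 10·L^(-1/2) = w.
Solving for L: L^(-1/2) = w/10, so L = (10/w)^(2).

L(w) = 100/w²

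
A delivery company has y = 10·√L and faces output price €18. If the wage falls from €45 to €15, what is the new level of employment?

From P·MP_L = w with MP_L = 5·L^(-1/2), the labor demand is L(w) = (90/w)^(2).
At w = 45: L = 4. At w = 15: L = 36.

L* = 36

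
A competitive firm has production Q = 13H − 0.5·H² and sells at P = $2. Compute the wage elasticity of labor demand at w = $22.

From P·MP_H = w with MP_H = 13 − H, labor demand is H(w) = 13 − w/2.
dH/dw = −1/(2) = -0.5.
At w = 22, H = 2, so ε = (dH/dw)·(w/H) = (-0.5)·(22/2) = -5.5.

ε = -5.5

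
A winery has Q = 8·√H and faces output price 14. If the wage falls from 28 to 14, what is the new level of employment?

H* = 16

From P·MP_H = w with MP_H = 4·H^(-1/2), the labor demand is H(w) = (56/w)^(2).
At w = 28: H = 4. At w = 14: H = 16.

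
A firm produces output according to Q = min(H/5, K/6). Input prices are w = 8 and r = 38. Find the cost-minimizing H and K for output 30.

H* = 150, K* = 180

With a fixed-proportions technology, the cost-minimizing bundle uses no slack in either input: H/5 = K/6 = Q.
So H = 5·30 = 150 and K = 6·30 = 180.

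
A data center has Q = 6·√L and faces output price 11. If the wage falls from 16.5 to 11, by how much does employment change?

ΔL = 5

From P·MP_L = w with MP_L = 3·L^(-1/2), the labor demand is L(w) = (33/w)^(2).
At w = 16.5: L = 4. At w = 11: L = 9.
ΔL = 9 − 4 = 5.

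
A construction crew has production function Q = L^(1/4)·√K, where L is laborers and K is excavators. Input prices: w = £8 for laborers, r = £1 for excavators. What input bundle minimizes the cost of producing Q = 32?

L* = 16, K* = 256

Cost minimization requires the marginal rate of technical substitution to equal the input-price ratio: MP_L/MP_K = w/r.
Here MP_L/MP_K = (1/4)·(K/L)/(1/2) = 0.5·(K/L). Setting this equal to 8/1 = 8 gives K = 16L.
Substituting into Q = 32: L^(1/4)·(16L)^(1/2) = 32.
Solving, L = 16 and K = 256.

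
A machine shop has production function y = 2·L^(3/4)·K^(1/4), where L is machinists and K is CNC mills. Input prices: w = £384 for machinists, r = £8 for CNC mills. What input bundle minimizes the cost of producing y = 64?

Cost minimization requires the marginal rate of technical substitution to equal the input-price ratio: MP_L/MP_K = w/r.
Here MP_L/MP_K = (3/4)·(K/L)/(1/4) = 3·(K/L). Setting this equal to 384/8 = 48 gives K = 16L.
Substituting into y = 64: 2·L^(3/4)·(16L)^(1/4) = 64.
Solving, L = 16 and K = 256.

L* = 16, K* = 256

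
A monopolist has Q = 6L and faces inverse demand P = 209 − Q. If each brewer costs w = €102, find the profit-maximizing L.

Marginal revenue from the inverse demand is MR = 209 − 2Q.
The marginal product is MP_L = 6.
A monopolist hires until marginal revenue product equals the wage: MR·MP_L = w.
(209 − 12L)·6 = 102, so L = 16.

L* = 16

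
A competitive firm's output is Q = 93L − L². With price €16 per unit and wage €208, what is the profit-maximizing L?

The marginal product of L is MP_L = 93 − 2L.
A price-taking firm hires until the value of the marginal product equals the wage: P·MP_L = w, so 16·(93 − 2L) = 208.
Then 93 − 2L = 13, giving L = 40.

L* = 40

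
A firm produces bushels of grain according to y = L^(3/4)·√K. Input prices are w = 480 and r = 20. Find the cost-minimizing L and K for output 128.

L* = 16, K* = 256

Cost minimization requires the marginal rate of technical substitution to equal the input-price ratio: MP_L/MP_K = w/r.
Here MP_L/MP_K = (3/4)·(K/L)/(1/2) = 1.5·(K/L). Setting this equal to 480/20 = 24 gives K = 16L.
Substituting into y = 128: L^(3/4)·(16L)^(1/2) = 128.
Solving, L = 16 and K = 256.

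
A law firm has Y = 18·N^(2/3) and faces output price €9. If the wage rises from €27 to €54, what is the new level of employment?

N* = 8

From P·MP_N = w with MP_N = 12·N^(-1/3), the labor demand is N(w) = (108/w)^(3).
At w = 27: N = 64. At w = 54: N = 8.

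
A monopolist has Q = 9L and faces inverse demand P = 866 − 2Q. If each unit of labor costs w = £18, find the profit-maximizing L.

L* = 24

Marginal revenue from the inverse demand is MR = 866 − 4Q.
The marginal product is MP_L = 9.
A monopolist hires until marginal revenue product equals the wage: MR·MP_L = w.
(866 − 36L)·9 = 18, so L = 24.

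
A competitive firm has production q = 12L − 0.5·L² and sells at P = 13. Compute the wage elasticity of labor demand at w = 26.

ε = -0.2

From P·MP_L = w with MP_L = 12 − L, labor demand is L(w) = 12 − w/13.
dL/dw = −1/(13) = -1/13.
At w = 26, L = 10, so ε = (dL/dw)·(w/L) = (-1/13)·(26/10) = -0.2.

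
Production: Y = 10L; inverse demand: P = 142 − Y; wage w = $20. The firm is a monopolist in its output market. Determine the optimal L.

L* = 7

Marginal revenue from the inverse demand is MR = 142 − 2Y.
The marginal product is MP_L = 10.
A monopolist hires until marginal revenue product equals the wage: MR·MP_L = w.
(142 − 20L)·10 = 20, so L = 7.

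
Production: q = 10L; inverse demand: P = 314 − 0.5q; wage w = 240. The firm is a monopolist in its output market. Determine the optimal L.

Marginal revenue from the inverse demand is MR = 314 − q.
The marginal product is MP_L = 10.
A monopolist hires until marginal revenue product equals the wage: MR·MP_L = w.
(314 − 10L)·10 = 240, so L = 29.

L* = 29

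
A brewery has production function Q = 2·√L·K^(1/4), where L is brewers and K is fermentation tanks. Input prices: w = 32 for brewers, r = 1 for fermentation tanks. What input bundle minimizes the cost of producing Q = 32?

L* = 16, K* = 256

Cost minimization requires the marginal rate of technical substitution to equal the input-price ratio: MP_L/MP_K = w/r.
Here MP_L/MP_K = (1/2)·(K/L)/(1/4) = 2·(K/L). Setting this equal to 32/1 = 32 gives K = 16L.
Substituting into Q = 32: 2·L^(1/2)·(16L)^(1/4) = 32.
Solving, L = 16 and K = 256.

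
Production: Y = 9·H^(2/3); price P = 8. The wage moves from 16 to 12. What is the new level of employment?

H* = 64

From P·MP_H = w with MP_H = 6·H^(-1/3), the labor demand is H(w) = (48/w)^(3).
At w = 16: H = 27. At w = 12: H = 64.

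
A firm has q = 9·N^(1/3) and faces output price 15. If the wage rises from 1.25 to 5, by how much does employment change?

From P·MP_N = w with MP_N = 3·N^(-2/3), the labor demand is N(w) = (45/w)^(3/2).
At w = 1.25: N = 216. At w = 5: N = 27.
ΔN = 27 − 216 = -189.

ΔN = -189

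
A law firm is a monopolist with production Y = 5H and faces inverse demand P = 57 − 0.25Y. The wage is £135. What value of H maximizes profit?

Marginal revenue from the inverse demand is MR = 57 − 0.5Y.
The marginal product is MP_H = 5.
A monopolist hires until marginal revenue product equals the wage: MR·MP_H = w.
(57 − 2.5H)·5 = 135, so H = 12.

H* = 12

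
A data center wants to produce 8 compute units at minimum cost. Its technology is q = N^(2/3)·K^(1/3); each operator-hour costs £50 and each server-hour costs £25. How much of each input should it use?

Cost minimization requires the marginal rate of technical substitution to equal the input-price ratio: MP_N/MP_K = w/r.
Here MP_N/MP_K = (2/3)·(K/N)/(1/3) = 2·(K/N). Setting this equal to 50/25 = 2 gives K = N.
Substituting into q = 8: N^(2/3)·(N)^(1/3) = 8.
Solving, N = 8 and K = 8.

N* = 8, K* = 8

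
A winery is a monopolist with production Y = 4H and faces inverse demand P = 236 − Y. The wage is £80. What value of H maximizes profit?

Marginal revenue from the inverse demand is MR = 236 − 2Y.
The marginal product is MP_H = 4.
A monopolist hires until marginal revenue product equals the wage: MR·MP_H = w.
(236 − 8H)·4 = 80, so H = 27.

H* = 27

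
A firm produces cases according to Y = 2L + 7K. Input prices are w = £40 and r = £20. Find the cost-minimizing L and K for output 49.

L* = 0, K* = 7

The inputs are perfect substitutes, so the firm uses whichever has the lower cost per unit of output.
Cost per unit of output via L is w/2 = 20; via K it is r/7 = 20/7. K is cheaper.
Producing Y = 49 with K alone: L = 0, K = 7.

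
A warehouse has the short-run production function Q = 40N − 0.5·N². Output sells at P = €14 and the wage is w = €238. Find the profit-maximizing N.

The marginal product of N is MP_N = 40 − N.
A price-taking firm hires until the value of the marginal product equals the wage: P·MP_N = w, so 14·(40 − N) = 238.
Then 40 − N = 17, giving N = 23.

N* = 23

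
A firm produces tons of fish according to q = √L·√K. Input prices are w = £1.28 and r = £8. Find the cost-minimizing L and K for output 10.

L* = 25, K* = 4

Cost minimization requires the marginal rate of technical substitution to equal the input-price ratio: MP_L/MP_K = w/r.
Here MP_L/MP_K = (1/2)·(K/L)/(1/2) = (K/L). Setting this equal to 1.28/8 = 0.16 gives K = 0.16L.
Substituting into q = 10: L^(1/2)·(0.16L)^(1/2) = 10.
Solving, L = 25 and K = 4.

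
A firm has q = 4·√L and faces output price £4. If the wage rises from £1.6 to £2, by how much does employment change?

ΔL = -9

From P·MP_L = w with MP_L = 2·L^(-1/2), the labor demand is L(w) = (8/w)^(2).
At w = 1.6: L = 25. At w = 2: L = 16.
ΔL = 16 − 25 = -9.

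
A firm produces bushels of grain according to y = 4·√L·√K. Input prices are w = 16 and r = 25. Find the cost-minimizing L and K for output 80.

L* = 25, K* = 16

Cost minimization requires the marginal rate of technical substitution to equal the input-price ratio: MP_L/MP_K = w/r.
Here MP_L/MP_K = (1/2)·(K/L)/(1/2) = (K/L). Setting this equal to 16/25 = 0.64 gives K = 0.64L.
Substituting into y = 80: 4·L^(1/2)·(0.64L)^(1/2) = 80.
Solving, L = 25 and K = 16.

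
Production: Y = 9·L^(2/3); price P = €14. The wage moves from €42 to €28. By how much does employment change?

ΔL = 19

From P·MP_L = w with MP_L = 6·L^(-1/3), the labor demand is L(w) = (84/w)^(3).
At w = 42: L = 8. At w = 28: L = 27.
ΔL = 27 − 8 = 19.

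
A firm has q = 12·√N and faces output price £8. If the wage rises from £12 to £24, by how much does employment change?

From P·MP_N = w with MP_N = 6·N^(-1/2), the labor demand is N(w) = (48/w)^(2).
At w = 12: N = 16. At w = 24: N = 4.
ΔN = 4 − 16 = -12.

ΔN = -12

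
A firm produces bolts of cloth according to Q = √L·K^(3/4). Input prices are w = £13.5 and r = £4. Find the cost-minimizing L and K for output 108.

L* = 16, K* = 81

Cost minimization requires the marginal rate of technical substitution to equal the input-price ratio: MP_L/MP_K = w/r.
Here MP_L/MP_K = (1/2)·(K/L)/(3/4) = (2/3)·(K/L). Setting this equal to 13.5/4 = 3.375 gives K = 5.0625L.
Substituting into Q = 108: L^(1/2)·(5.0625L)^(3/4) = 108.
Solving, L = 16 and K = 81.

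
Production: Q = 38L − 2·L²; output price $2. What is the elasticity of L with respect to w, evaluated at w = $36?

ε = -0.9

From P·MP_L = w with MP_L = 38 − 4L, labor demand is L(w) = (38 − w/2)/4.
dL/dw = −1/(8) = -0.125.
At w = 36, L = 5, so ε = (dL/dw)·(w/L) = (-0.125)·(36/5) = -0.9.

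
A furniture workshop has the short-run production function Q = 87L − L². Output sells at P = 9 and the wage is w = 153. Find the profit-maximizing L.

The marginal product of L is MP_L = 87 − 2L.
A price-taking firm hires until the value of the marginal product equals the wage: P·MP_L = w, so 9·(87 − 2L) = 153.
Then 87 − 2L = 17, giving L = 35.

L* = 35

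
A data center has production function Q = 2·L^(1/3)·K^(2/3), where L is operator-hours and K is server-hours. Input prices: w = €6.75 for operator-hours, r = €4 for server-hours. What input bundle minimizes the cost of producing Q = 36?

Cost minimization requires the marginal rate of technical substitution to equal the input-price ratio: MP_L/MP_K = w/r.
Here MP_L/MP_K = (1/3)·(K/L)/(2/3) = 0.5·(K/L). Setting this equal to 6.75/4 = 1.6875 gives K = 3.375L.
Substituting into Q = 36: 2·L^(1/3)·(3.375L)^(2/3) = 36.
Solving, L = 8 and K = 27.

L* = 8, K* = 27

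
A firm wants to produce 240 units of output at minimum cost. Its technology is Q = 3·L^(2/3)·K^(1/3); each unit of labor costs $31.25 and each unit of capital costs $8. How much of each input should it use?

L* = 64, K* = 125

Cost minimization requires the marginal rate of technical substitution to equal the input-price ratio: MP_L/MP_K = w/r.
Here MP_L/MP_K = (2/3)·(K/L)/(1/3) = 2·(K/L). Setting this equal to 31.25/8 = 3.90625 gives K = 1.953125L.
Substituting into Q = 240: 3·L^(2/3)·(1.953125L)^(1/3) = 240.
Solving, L = 64 and K = 125.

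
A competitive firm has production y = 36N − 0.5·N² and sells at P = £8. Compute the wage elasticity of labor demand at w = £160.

From P·MP_N = w with MP_N = 36 − N, labor demand is N(w) = 36 − w/8.
dN/dw = −1/(8) = -0.125.
At w = 160, N = 16, so ε = (dN/dw)·(w/N) = (-0.125)·(160/16) = -1.25.

ε = -1.25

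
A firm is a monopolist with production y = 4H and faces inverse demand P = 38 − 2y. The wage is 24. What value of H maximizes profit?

Marginal revenue from the inverse demand is MR = 38 − 4y.
The marginal product is MP_H = 4.
A monopolist hires until marginal revenue product equals the wage: MR·MP_H = w.
(38 − 16H)·4 = 24, so H = 2.

H* = 2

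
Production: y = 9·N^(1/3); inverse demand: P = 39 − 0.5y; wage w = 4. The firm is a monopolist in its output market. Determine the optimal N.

N* = 27

Marginal revenue from the inverse demand is MR = 39 − y.
The marginal product is MP_N = 3·N^(-2/3).
A monopolist hires until marginal revenue product equals the wage: MR·MP_N = w.
At N, y = 9·N^(1/3). Substituting and solving: (39 − 9·N^(1/3))·3·N^(-2/3) = 4 gives N = 27.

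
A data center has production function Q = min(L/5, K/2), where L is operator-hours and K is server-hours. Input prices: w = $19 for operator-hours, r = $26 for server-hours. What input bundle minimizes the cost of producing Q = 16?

L* = 80, K* = 32

With a fixed-proportions technology, the cost-minimizing bundle uses no slack in either input: L/5 = K/2 = Q.
So L = 5·16 = 80 and K = 2·16 = 32.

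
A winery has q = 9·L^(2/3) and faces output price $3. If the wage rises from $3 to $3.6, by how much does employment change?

ΔL = -91

From P·MP_L = w with MP_L = 6·L^(-1/3), the labor demand is L(w) = (18/w)^(3).
At w = 3: L = 216. At w = 3.6: L = 125.
ΔL = 125 − 216 = -91.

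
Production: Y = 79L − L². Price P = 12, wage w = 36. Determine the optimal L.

L* = 38

The marginal product of L is MP_L = 79 − 2L.
A price-taking firm hires until the value of the marginal product equals the wage: P·MP_L = w, so 12·(79 − 2L) = 36.
Then 79 − 2L = 3, giving L = 38.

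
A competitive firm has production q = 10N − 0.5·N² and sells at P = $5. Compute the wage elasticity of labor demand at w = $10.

From P·MP_N = w with MP_N = 10 − N, labor demand is N(w) = 10 − w/5.
dN/dw = −1/(5) = -0.2.
At w = 10, N = 8, so ε = (dN/dw)·(w/N) = (-0.2)·(10/8) = -0.25.

ε = -0.25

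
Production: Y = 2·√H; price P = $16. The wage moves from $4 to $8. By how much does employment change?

From P·MP_H = w with MP_H = H^(-1/2), the labor demand is H(w) = (16/w)^(2).
At w = 4: H = 16. At w = 8: H = 4.
ΔH = 4 − 16 = -12.

ΔH = -12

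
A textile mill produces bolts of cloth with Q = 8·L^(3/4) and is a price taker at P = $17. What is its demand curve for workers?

MP_L = (3/4)·8·L^(-1/4) = 6·L^(-1/4).
Setting P·MP_L = w: 102·L^(-1/4) = w.
Solving for L: L^(-1/4) = w/102, so L = (102/w)^(4).

L(w) = (102/w)^(4)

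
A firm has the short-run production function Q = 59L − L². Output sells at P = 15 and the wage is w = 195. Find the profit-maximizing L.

The marginal product of L is MP_L = 59 − 2L.
A price-taking firm hires until the value of the marginal product equals the wage: P·MP_L = w, so 15·(59 − 2L) = 195.
Then 59 − 2L = 13, giving L = 23.

L* = 23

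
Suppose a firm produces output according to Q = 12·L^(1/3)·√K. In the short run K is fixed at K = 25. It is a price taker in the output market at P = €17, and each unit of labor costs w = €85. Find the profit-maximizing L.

With K = 25, MP_L = (1/3)·12·L^(-2/3)·25^(1/2) = 20·L^(-2/3).
Profit maximization for a price taker requires P·MP_L = w: 17·20·L^(-2/3) = 85.
So L^(-2/3) = 0.25, which gives L = 8.

L* = 8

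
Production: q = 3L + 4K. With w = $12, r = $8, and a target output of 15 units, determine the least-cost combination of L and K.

L* = 0, K* = 3.75

The inputs are perfect substitutes, so the firm uses whichever has the lower cost per unit of output.
Cost per unit of output via L is w/3 = 4; via K it is r/4 = 2. K is cheaper.
Producing q = 15 with K alone: L = 0, K = 3.75.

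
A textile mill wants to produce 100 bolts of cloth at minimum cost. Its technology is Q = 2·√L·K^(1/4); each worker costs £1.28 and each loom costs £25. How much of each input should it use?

Cost minimization requires the marginal rate of technical substitution to equal the input-price ratio: MP_L/MP_K = w/r.
Here MP_L/MP_K = (1/2)·(K/L)/(1/4) = 2·(K/L). Setting this equal to 1.28/25 = 0.0512 gives K = 0.0256L.
Substituting into Q = 100: 2·L^(1/2)·(0.0256L)^(1/4) = 100.
Solving, L = 625 and K = 16.

L* = 625, K* = 16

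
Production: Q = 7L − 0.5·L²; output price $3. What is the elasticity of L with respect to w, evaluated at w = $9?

ε = -0.75

From P·MP_L = w with MP_L = 7 − L, labor demand is L(w) = 7 − w/3.
dL/dw = −1/(3) = -1/3.
At w = 9, L = 4, so ε = (dL/dw)·(w/L) = (-1/3)·(9/4) = -0.75.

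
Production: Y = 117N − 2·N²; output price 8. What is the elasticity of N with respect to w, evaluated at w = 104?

ε = -0.125

From P·MP_N = w with MP_N = 117 − 4N, labor demand is N(w) = (117 − w/8)/4.
dN/dw = −1/(32) = -0.03125.
At w = 104, N = 26, so ε = (dN/dw)·(w/N) = (-0.03125)·(104/26) = -0.125.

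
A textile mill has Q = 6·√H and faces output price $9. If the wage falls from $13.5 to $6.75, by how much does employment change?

ΔH = 12

From P·MP_H = w with MP_H = 3·H^(-1/2), the labor demand is H(w) = (27/w)^(2).
At w = 13.5: H = 4. At w = 6.75: H = 16.
ΔH = 16 − 4 = 12.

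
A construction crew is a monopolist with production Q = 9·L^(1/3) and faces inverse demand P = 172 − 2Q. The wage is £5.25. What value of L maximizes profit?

Marginal revenue from the inverse demand is MR = 172 − 4Q.
The marginal product is MP_L = 3·L^(-2/3).
A monopolist hires until marginal revenue product equals the wage: MR·MP_L = w.
At L, Q = 9·L^(1/3). Substituting and solving: (172 − 36·L^(1/3))·3·L^(-2/3) = 5.25 gives L = 64.

L* = 64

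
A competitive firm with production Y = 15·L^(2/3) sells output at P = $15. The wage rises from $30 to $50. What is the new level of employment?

From P·MP_L = w with MP_L = 10·L^(-1/3), the labor demand is L(w) = (150/w)^(3).
At w = 30: L = 125. At w = 50: L = 27.

L* = 27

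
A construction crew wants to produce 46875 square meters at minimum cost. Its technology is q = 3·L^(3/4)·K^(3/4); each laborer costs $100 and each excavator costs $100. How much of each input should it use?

Cost minimization requires the marginal rate of technical substitution to equal the input-price ratio: MP_L/MP_K = w/r.
Here MP_L/MP_K = (3/4)·(K/L)/(3/4) = (K/L). Setting this equal to 100/100 = 1 gives K = L.
Substituting into q = 46875: 3·L^(3/4)·(L)^(3/4) = 46875.
Solving, L = 625 and K = 625.

L* = 625, K* = 625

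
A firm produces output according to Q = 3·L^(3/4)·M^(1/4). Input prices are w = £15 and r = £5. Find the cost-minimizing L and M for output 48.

Cost minimization requires the marginal rate of technical substitution to equal the input-price ratio: MP_L/MP_M = w/r.
Here MP_L/MP_M = (3/4)·(M/L)/(1/4) = 3·(M/L). Setting this equal to 15/5 = 3 gives M = L.
Substituting into Q = 48: 3·L^(3/4)·(L)^(1/4) = 48.
Solving, L = 16 and M = 16.

L* = 16, M* = 16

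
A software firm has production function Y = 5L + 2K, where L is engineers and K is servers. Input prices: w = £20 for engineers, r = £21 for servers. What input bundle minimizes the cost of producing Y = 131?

The inputs are perfect substitutes, so the firm uses whichever has the lower cost per unit of output.
Cost per unit of output via L is w/5 = 4; via K it is r/2 = 10.5. L is cheaper.
Producing Y = 131 with L alone: L = 26.2, K = 0.

L* = 26.2, K* = 0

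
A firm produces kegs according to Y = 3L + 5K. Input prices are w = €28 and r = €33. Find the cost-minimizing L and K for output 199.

L* = 0, K* = 39.8

The inputs are perfect substitutes, so the firm uses whichever has the lower cost per unit of output.
Cost per unit of output via L is w/3 = 28/3; via K it is r/5 = 6.6. K is cheaper.
Producing Y = 199 with K alone: L = 0, K = 39.8.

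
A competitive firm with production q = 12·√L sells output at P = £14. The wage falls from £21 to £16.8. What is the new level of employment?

L* = 25

From P·MP_L = w with MP_L = 6·L^(-1/2), the labor demand is L(w) = (84/w)^(2).
At w = 21: L = 16. At w = 16.8: L = 25.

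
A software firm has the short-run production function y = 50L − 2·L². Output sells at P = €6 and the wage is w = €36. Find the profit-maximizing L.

The marginal product of L is MP_L = 50 − 4L.
A price-taking firm hires until the value of the marginal product equals the wage: P·MP_L = w, so 6·(50 − 4L) = 36.
Then 50 − 4L = 6, giving L = 11.

L* = 11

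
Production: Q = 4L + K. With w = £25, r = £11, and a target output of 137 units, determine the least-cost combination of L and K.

The inputs are perfect substitutes, so the firm uses whichever has the lower cost per unit of output.
Cost per unit of output via L is 6.25; via K it is 11. L is cheaper.
Producing Q = 137 with L alone: L = 34.25, K = 0.

L* = 34.25, K* = 0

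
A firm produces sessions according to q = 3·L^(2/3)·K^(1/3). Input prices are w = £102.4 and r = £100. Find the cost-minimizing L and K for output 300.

L* = 125, K* = 64

Cost minimization requires the marginal rate of technical substitution to equal the input-price ratio: MP_L/MP_K = w/r.
Here MP_L/MP_K = (2/3)·(K/L)/(1/3) = 2·(K/L). Setting this equal to 102.4/100 = 1.024 gives K = 0.512L.
Substituting into q = 300: 3·L^(2/3)·(0.512L)^(1/3) = 300.
Solving, L = 125 and K = 64.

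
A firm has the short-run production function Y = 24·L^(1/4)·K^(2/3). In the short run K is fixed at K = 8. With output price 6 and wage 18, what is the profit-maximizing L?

With K = 8, MP_L = (1/4)·24·L^(-3/4)·8^(2/3) = 24·L^(-3/4).
Profit maximization for a price taker requires P·MP_L = w: 6·24·L^(-3/4) = 18.
So L^(-3/4) = 0.125, which gives L = 16.

L* = 16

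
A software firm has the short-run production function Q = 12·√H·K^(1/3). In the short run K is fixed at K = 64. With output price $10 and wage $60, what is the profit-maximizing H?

With K = 64, MP_H = (1/2)·12·H^(-1/2)·64^(1/3) = 24·H^(-1/2).
Profit maximization for a price taker requires P·MP_H = w: 10·24·H^(-1/2) = 60.
So H^(-1/2) = 0.25, which gives H = 16.

H* = 16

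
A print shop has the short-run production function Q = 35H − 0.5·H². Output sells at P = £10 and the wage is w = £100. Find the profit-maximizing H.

The marginal product of H is MP_H = 35 − H.
A price-taking firm hires until the value of the marginal product equals the wage: P·MP_H = w, so 10·(35 − H) = 100.
Then 35 − H = 10, giving H = 25.

H* = 25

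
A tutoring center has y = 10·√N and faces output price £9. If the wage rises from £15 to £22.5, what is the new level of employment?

N* = 4

From P·MP_N = w with MP_N = 5·N^(-1/2), the labor demand is N(w) = (45/w)^(2).
At w = 15: N = 9. At w = 22.5: N = 4.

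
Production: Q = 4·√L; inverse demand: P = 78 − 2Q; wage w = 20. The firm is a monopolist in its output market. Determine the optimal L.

L* = 9

Marginal revenue from the inverse demand is MR = 78 − 4Q.
The marginal product is MP_L = 2·L^(-1/2).
A monopolist hires until marginal revenue product equals the wage: MR·MP_L = w.
At L, Q = 4·√L. Substituting and solving: (78 − 16·√L)·2·L^(-1/2) = 20 gives L = 9.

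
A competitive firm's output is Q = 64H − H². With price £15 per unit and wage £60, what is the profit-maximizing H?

H* = 30

The marginal product of H is MP_H = 64 − 2H.
A price-taking firm hires until the value of the marginal product equals the wage: P·MP_H = w, so 15·(64 − 2H) = 60.
Then 64 − 2H = 4, giving H = 30.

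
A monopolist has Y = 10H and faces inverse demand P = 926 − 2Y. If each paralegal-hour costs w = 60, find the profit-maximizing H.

H* = 23

Marginal revenue from the inverse demand is MR = 926 − 4Y.
The marginal product is MP_H = 10.
A monopolist hires until marginal revenue product equals the wage: MR·MP_H = w.
(926 − 40H)·10 = 60, so H = 23.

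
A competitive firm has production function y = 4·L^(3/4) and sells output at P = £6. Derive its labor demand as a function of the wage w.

MP_L = (3/4)·4·L^(-1/4) = 3·L^(-1/4).
Setting P·MP_L = w: 18·L^(-1/4) = w.
Solving for L: L^(-1/4) = w/18, so L = (18/w)^(4).

L(w) = 104976/w^(4)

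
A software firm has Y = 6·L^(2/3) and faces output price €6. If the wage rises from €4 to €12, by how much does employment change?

ΔL = -208

From P·MP_L = w with MP_L = 4·L^(-1/3), the labor demand is L(w) = (24/w)^(3).
At w = 4: L = 216. At w = 12: L = 8.
ΔL = 8 − 216 = -208.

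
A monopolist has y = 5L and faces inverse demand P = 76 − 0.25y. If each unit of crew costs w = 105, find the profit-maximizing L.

L* = 22

Marginal revenue from the inverse demand is MR = 76 − 0.5y.
The marginal product is MP_L = 5.
A monopolist hires until marginal revenue product equals the wage: MR·MP_L = w.
(76 − 2.5L)·5 = 105, so L = 22.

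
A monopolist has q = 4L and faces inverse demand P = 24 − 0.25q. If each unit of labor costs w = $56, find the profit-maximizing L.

Marginal revenue from the inverse demand is MR = 24 − 0.5q.
The marginal product is MP_L = 4.
A monopolist hires until marginal revenue product equals the wage: MR·MP_L = w.
(24 − 2L)·4 = 56, so L = 5.

L* = 5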